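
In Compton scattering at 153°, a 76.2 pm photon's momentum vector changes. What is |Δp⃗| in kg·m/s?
1.6431e-23 kg·m/s

Photon momentum magnitude is p = h/λ.

Initial momentum:
p₀ = h/λ = 6.6261e-34/7.6200e-11 = 8.6956e-24 kg·m/s

After scattering:
λ' = λ + Δλ = 76.2 + 4.5882 = 80.7882 pm
p' = h/λ' = 6.6261e-34/8.0788e-11 = 8.2018e-24 kg·m/s

Momentum is a vector; the scattered photon's direction makes angle θ = 153° with the incident direction. The magnitude of the vector change Δp⃗ = p⃗₀ − p⃗' is found from the law of cosines:
|Δp⃗|² = p₀² + p'² − 2p₀p'cos θ
|Δp⃗|² = (8.6956e-24)² + (8.2018e-24)² − 2·8.6956e-24·8.2018e-24·cos(153°)
|Δp⃗| = 1.6431e-23 kg·m/s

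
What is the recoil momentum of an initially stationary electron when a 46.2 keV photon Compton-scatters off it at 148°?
4.4081e-23 kg·m/s

The electron is initially at rest, so by conservation of momentum:
p⃗_e = p⃗₀ − p⃗'  (incident photon momentum minus scattered photon momentum)

Photon momentum magnitudes (p = h/λ = E/c):
λ₀ = hc/E₀ = 26.8364 pm → p₀ = h/λ₀ = 2.4691e-23 kg·m/s
Δλ = λ_C(1 − cos 148°) = 4.4839 pm
λ' = 31.3203 pm → p' = h/λ' = 2.1156e-23 kg·m/s

The scattered photon makes angle θ = 148° with the incident direction, so by the law of cosines:
|p⃗_e|² = p₀² + p'² − 2p₀p'cos θ
|p⃗_e|² = (2.4691e-23)² + (2.1156e-23)² − 2·2.4691e-23·2.1156e-23·cos(148°)
|p⃗_e| = 4.4081e-23 kg·m/s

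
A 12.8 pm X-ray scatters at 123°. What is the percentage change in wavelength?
29.2795%

Calculate the Compton shift:
Δλ = λ_C(1 - cos(123°))
Δλ = 2.4263 × (1 - cos(123°))
Δλ = 2.4263 × 1.5446
Δλ = 3.7478 pm

Percentage change:
(Δλ/λ₀) × 100 = (3.7478/12.8) × 100
= 29.2795%

(Intermediate values are shown rounded; full precision is carried through to the final answer.)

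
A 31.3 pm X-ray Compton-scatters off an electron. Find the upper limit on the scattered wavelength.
36.1526 pm (at θ = 180°)

The Compton shift is Δλ = λ_C(1 − cos θ).

Since cos θ ranges from −1 to 1, the factor (1 − cos θ) ranges from 0 to 2; the maximum shift occurs at θ = 180° (backscattering):
Δλ_max = 2λ_C = 2 × 2.4263 pm = 4.8526 pm

Maximum scattered wavelength:
λ'_max = λ₀ + Δλ_max = 31.3 + 4.8526 = 36.1526 pm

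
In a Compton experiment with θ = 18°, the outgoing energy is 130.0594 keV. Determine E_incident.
131.7000 keV

Convert final energy to wavelength (hc ≈ 1239.842 keV·pm):
λ' = hc/E' = 1239.842 / 130.0594 = 9.5329 pm

Calculate the Compton shift:
Δλ = λ_C(1 - cos(18°))
Δλ = 2.4263 × (1 - cos(18°))
Δλ = 0.1188 pm

Initial wavelength:
λ = λ' - Δλ = 9.5329 - 0.1188 = 9.4141 pm

Initial energy:
E = hc/λ = 1239.842 / 9.4141 = 131.7000 keV

(Intermediate values are shown rounded; full precision is carried through to the final answer.)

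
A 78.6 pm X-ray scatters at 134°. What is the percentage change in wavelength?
5.2313%

Calculate the Compton shift:
Δλ = λ_C(1 - cos(134°))
Δλ = 2.4263 × (1 - cos(134°))
Δλ = 2.4263 × 1.6947
Δλ = 4.1118 pm

Percentage change:
(Δλ/λ₀) × 100 = (4.1118/78.6) × 100
= 5.2313%

(Intermediate values are shown rounded; full precision is carried through to the final answer.)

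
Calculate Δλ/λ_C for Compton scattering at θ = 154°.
1.8988 λ_C

The Compton shift formula is:
Δλ = λ_C(1 - cos θ)

Dividing both sides by λ_C:
Δλ/λ_C = 1 - cos θ

For θ = 154°:
Δλ/λ_C = 1 - cos(154°)
Δλ/λ_C = 1 - -0.8988
Δλ/λ_C = 1.8988

This means the shift is 1.8988 × λ_C = 4.6071 pm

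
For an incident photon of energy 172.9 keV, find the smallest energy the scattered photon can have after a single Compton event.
103.1184 keV (at θ = 180°)

The scattered photon has minimum energy when its wavelength is maximum, i.e., when the Compton shift Δλ = λ_C(1 − cos θ) is maximum. This occurs at θ = 180° (backscattering), giving Δλ_max = 2λ_C = 4.8526 pm.

Initial wavelength: λ₀ = hc/E₀ = 7.1709 pm
Maximum final wavelength: λ'_max = λ₀ + 2λ_C = 7.1709 + 4.8526 = 12.0235 pm
Minimum final energy: E'_min = hc/λ'_max = 103.1184 keV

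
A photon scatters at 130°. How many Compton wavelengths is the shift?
1.6428 λ_C

The Compton shift formula is:
Δλ = λ_C(1 - cos θ)

Dividing both sides by λ_C:
Δλ/λ_C = 1 - cos θ

For θ = 130°:
Δλ/λ_C = 1 - cos(130°)
Δλ/λ_C = 1 - -0.6428
Δλ/λ_C = 1.6428

This means the shift is 1.6428 × λ_C = 3.9859 pm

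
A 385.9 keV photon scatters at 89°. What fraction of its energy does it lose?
0.4259 (or 42.59%)

Calculate initial and final photon energies:

Initial: E₀ = 385.9 keV → λ₀ = 3.2129 pm
Compton shift: Δλ = 2.3840 pm
Final wavelength: λ' = 5.5968 pm
Final energy: E' = 221.5260 keV

Fractional energy loss:
(E₀ - E')/E₀ = (385.9000 - 221.5260)/385.9000
= 164.3740/385.9000
= 0.4259
= 42.59%

(Intermediate values are shown rounded; full precision is carried through to the final answer.)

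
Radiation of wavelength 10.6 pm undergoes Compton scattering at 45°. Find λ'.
11.3106 pm

Using the Compton formula: λ' = λ + λ_C(1 − cos θ)

For θ = 45°, cos θ = √2/2 (exact) ≈ 0.7071, so:
1 − cos 45° = 1 − (√2/2) ≈ 0.2929

Δλ = λ_C × 0.2929 = 2.4263 × 0.2929 = 0.7106 pm

λ' = 10.6 + 0.7106 = 11.3106 pm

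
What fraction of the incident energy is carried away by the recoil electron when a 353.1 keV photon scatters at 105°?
0.4652 (or 46.52%)

Calculate initial and final photon energies:

Initial: E₀ = 353.1 keV → λ₀ = 3.5113 pm
Compton shift: Δλ = 3.0543 pm
Final wavelength: λ' = 6.5656 pm
Final energy: E' = 188.8394 keV

Fractional energy loss:
(E₀ - E')/E₀ = (353.1000 - 188.8394)/353.1000
= 164.2606/353.1000
= 0.4652
= 46.52%

(Intermediate values are shown rounded; full precision is carried through to the final answer.)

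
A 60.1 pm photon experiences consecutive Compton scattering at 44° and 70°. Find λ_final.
62.3774 pm

Apply Compton shift twice:

First scattering at θ₁ = 44°:
Δλ₁ = λ_C(1 - cos(44°))
Δλ₁ = 2.4263 × 0.2807
Δλ₁ = 0.6810 pm

After first scattering:
λ₁ = 60.1 + 0.6810 = 60.7810 pm

Second scattering at θ₂ = 70°:
Δλ₂ = λ_C(1 - cos(70°))
Δλ₂ = 2.4263 × 0.6580
Δλ₂ = 1.5965 pm

Final wavelength:
λ₂ = 60.7810 + 1.5965 = 62.3774 pm

Total shift: Δλ_total = 0.6810 + 1.5965 = 2.2774 pm

(Intermediate values are shown rounded; full precision is carried through to the final answer.)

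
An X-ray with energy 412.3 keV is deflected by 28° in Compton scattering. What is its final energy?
376.7210 keV

First convert energy to wavelength:
λ = hc/E, with hc ≈ 1239.842 keV·pm (i.e. 1239.842 eV·nm)

For E = 412.3 keV = 412300 eV:
λ = 1239.842 keV·pm / 412.3 keV
λ = 3.0071 pm

Calculate the Compton shift:
Δλ = λ_C(1 - cos(28°)) = 2.4263 × 0.1171
Δλ = 0.2840 pm

Final wavelength:
λ' = 3.0071 + 0.2840 = 3.2911 pm

Final energy:
E' = hc/λ' = 1239.842 / 3.2911 = 376.7210 keV

(Intermediate values are shown rounded; full precision is carried through to the final answer.)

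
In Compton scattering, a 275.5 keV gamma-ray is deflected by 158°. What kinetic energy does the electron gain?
140.3862 keV

By energy conservation: K_e = E_initial - E_final

First find the scattered photon energy:
Initial wavelength: λ = hc/E = 4.5003 pm
Compton shift: Δλ = λ_C(1 - cos(158°)) = 4.6759 pm
Final wavelength: λ' = 4.5003 + 4.6759 = 9.1763 pm
Final photon energy: E' = hc/λ' = 135.1138 keV

Electron kinetic energy:
K_e = E - E' = 275.5000 - 135.1138 = 140.3862 keV

(Intermediate values are shown rounded; full precision is carried through to the final answer.)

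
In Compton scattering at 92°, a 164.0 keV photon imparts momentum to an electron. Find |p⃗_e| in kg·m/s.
1.1141e-22 kg·m/s

The electron is initially at rest, so by conservation of momentum:
p⃗_e = p⃗₀ − p⃗'  (incident photon momentum minus scattered photon momentum)

Photon momentum magnitudes (p = h/λ = E/c):
λ₀ = hc/E₀ = 7.5600 pm → p₀ = h/λ₀ = 8.7646e-23 kg·m/s
Δλ = λ_C(1 − cos 92°) = 2.5110 pm
λ' = 10.0710 pm → p' = h/λ' = 6.5794e-23 kg·m/s

The scattered photon makes angle θ = 92° with the incident direction, so by the law of cosines:
|p⃗_e|² = p₀² + p'² − 2p₀p'cos θ
|p⃗_e|² = (8.7646e-23)² + (6.5794e-23)² − 2·8.7646e-23·6.5794e-23·cos(92°)
|p⃗_e| = 1.1141e-22 kg·m/s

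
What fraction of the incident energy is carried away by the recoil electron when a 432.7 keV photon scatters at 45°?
0.1987 (or 19.87%)

Calculate initial and final photon energies:

Initial: E₀ = 432.7 keV → λ₀ = 2.8654 pm
Compton shift: Δλ = 0.7106 pm
Final wavelength: λ' = 3.5760 pm
Final energy: E' = 346.7109 keV

Fractional energy loss:
(E₀ - E')/E₀ = (432.7000 - 346.7109)/432.7000
= 85.9891/432.7000
= 0.1987
= 19.87%

(Intermediate values are shown rounded; full precision is carried through to the final answer.)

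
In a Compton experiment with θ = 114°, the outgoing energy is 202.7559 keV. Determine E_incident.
458.9000 keV

Convert final energy to wavelength (hc ≈ 1239.842 keV·pm):
λ' = hc/E' = 1239.842 / 202.7559 = 6.1149 pm

Calculate the Compton shift:
Δλ = λ_C(1 - cos(114°))
Δλ = 2.4263 × (1 - cos(114°))
Δλ = 3.4132 pm

Initial wavelength:
λ = λ' - Δλ = 6.1149 - 3.4132 = 2.7018 pm

Initial energy:
E = hc/λ = 1239.842 / 2.7018 = 458.9000 keV

(Intermediate values are shown rounded; full precision is carried through to the final answer.)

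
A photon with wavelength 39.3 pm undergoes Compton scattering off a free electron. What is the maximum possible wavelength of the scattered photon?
44.1526 pm (at θ = 180°)

The Compton shift is Δλ = λ_C(1 − cos θ).

Since cos θ ranges from −1 to 1, the factor (1 − cos θ) ranges from 0 to 2; the maximum shift occurs at θ = 180° (backscattering):
Δλ_max = 2λ_C = 2 × 2.4263 pm = 4.8526 pm

Maximum scattered wavelength:
λ'_max = λ₀ + Δλ_max = 39.3 + 4.8526 = 44.1526 pm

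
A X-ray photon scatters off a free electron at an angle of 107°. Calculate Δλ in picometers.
3.1357 pm

Using the Compton scattering formula:
Δλ = λ_C(1 - cos θ)

where λ_C = h/(m_e·c) ≈ 2.4263 pm is the Compton wavelength of an electron.

For θ = 107°:
cos(107°) = -0.2924
1 - cos(107°) = 1.2924

Δλ = 2.4263 × 1.2924
Δλ = 3.1357 pm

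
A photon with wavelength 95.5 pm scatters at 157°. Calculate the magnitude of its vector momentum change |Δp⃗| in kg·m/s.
1.3282e-23 kg·m/s

Photon momentum magnitude is p = h/λ.

Initial momentum:
p₀ = h/λ = 6.6261e-34/9.5500e-11 = 6.9383e-24 kg·m/s

After scattering:
λ' = λ + Δλ = 95.5 + 4.6597 = 100.1597 pm
p' = h/λ' = 6.6261e-34/1.0016e-10 = 6.6155e-24 kg·m/s

Momentum is a vector; the scattered photon's direction makes angle θ = 157° with the incident direction. The magnitude of the vector change Δp⃗ = p⃗₀ − p⃗' is found from the law of cosines:
|Δp⃗|² = p₀² + p'² − 2p₀p'cos θ
|Δp⃗|² = (6.9383e-24)² + (6.6155e-24)² − 2·6.9383e-24·6.6155e-24·cos(157°)
|Δp⃗| = 1.3282e-23 kg·m/s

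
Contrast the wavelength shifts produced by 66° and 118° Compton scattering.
118° produces the larger shift by a factor of 2.477

Calculate both shifts using Δλ = λ_C(1 - cos θ):

For θ₁ = 66°:
Δλ₁ = 2.4263 × (1 - cos(66°))
Δλ₁ = 2.4263 × 0.5933
Δλ₁ = 1.4394 pm

For θ₂ = 118°:
Δλ₂ = 2.4263 × (1 - cos(118°))
Δλ₂ = 2.4263 × 1.4695
Δλ₂ = 3.5654 pm

The 118° angle produces the larger shift.
Ratio: 3.5654/1.4394 = 2.477

(Intermediate values are shown rounded; full precision is carried through to the final answer.)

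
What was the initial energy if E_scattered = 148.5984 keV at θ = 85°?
202.2999 keV

Convert final energy to wavelength (hc ≈ 1239.842 keV·pm):
λ' = hc/E' = 1239.842 / 148.5984 = 8.3436 pm

Calculate the Compton shift:
Δλ = λ_C(1 - cos(85°))
Δλ = 2.4263 × (1 - cos(85°))
Δλ = 2.2148 pm

Initial wavelength:
λ = λ' - Δλ = 8.3436 - 2.2148 = 6.1287 pm

Initial energy:
E = hc/λ = 1239.842 / 6.1287 = 202.2999 keV

(Intermediate values are shown rounded; full precision is carried through to the final answer.)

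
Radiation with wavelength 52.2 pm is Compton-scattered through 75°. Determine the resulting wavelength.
53.9983 pm

Using the Compton scattering formula:
λ' = λ + Δλ = λ + λ_C(1 - cos θ)

Given:
- Initial wavelength λ = 52.2 pm
- Scattering angle θ = 75°
- Compton wavelength λ_C ≈ 2.4263 pm

Calculate the shift:
Δλ = 2.4263 × (1 - cos(75°))
Δλ = 2.4263 × 0.7412
Δλ = 1.7983 pm

Final wavelength:
λ' = 52.2 + 1.7983 = 53.9983 pm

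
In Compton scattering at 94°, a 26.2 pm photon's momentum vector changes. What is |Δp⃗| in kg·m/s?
3.5359e-23 kg·m/s

Photon momentum magnitude is p = h/λ.

Initial momentum:
p₀ = h/λ = 6.6261e-34/2.6200e-11 = 2.5290e-23 kg·m/s

After scattering:
λ' = λ + Δλ = 26.2 + 2.5956 = 28.7956 pm
p' = h/λ' = 6.6261e-34/2.8796e-11 = 2.3011e-23 kg·m/s

Momentum is a vector; the scattered photon's direction makes angle θ = 94° with the incident direction. The magnitude of the vector change Δp⃗ = p⃗₀ − p⃗' is found from the law of cosines:
|Δp⃗|² = p₀² + p'² − 2p₀p'cos θ
|Δp⃗|² = (2.5290e-23)² + (2.3011e-23)² − 2·2.5290e-23·2.3011e-23·cos(94°)
|Δp⃗| = 3.5359e-23 kg·m/s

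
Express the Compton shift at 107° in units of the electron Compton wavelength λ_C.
1.2924 λ_C

The Compton shift formula is:
Δλ = λ_C(1 - cos θ)

Dividing both sides by λ_C:
Δλ/λ_C = 1 - cos θ

For θ = 107°:
Δλ/λ_C = 1 - cos(107°)
Δλ/λ_C = 1 - -0.2924
Δλ/λ_C = 1.2924

This means the shift is 1.2924 × λ_C = 3.1357 pm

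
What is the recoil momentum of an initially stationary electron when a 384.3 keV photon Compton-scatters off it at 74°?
2.1167e-22 kg·m/s

The electron is initially at rest, so by conservation of momentum:
p⃗_e = p⃗₀ − p⃗'  (incident photon momentum minus scattered photon momentum)

Photon momentum magnitudes (p = h/λ = E/c):
λ₀ = hc/E₀ = 3.2262 pm → p₀ = h/λ₀ = 2.0538e-22 kg·m/s
Δλ = λ_C(1 − cos 74°) = 1.7575 pm
λ' = 4.9838 pm → p' = h/λ' = 1.3295e-22 kg·m/s

The scattered photon makes angle θ = 74° with the incident direction, so by the law of cosines:
|p⃗_e|² = p₀² + p'² − 2p₀p'cos θ
|p⃗_e|² = (2.0538e-22)² + (1.3295e-22)² − 2·2.0538e-22·1.3295e-22·cos(74°)
|p⃗_e| = 2.1167e-22 kg·m/s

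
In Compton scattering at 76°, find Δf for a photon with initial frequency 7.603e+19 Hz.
2.418e+19 Hz (decrease)

Convert frequency to wavelength (c = 299792458 m/s):
λ₀ = c/f₀ = 299792458/7.603e+19 = 3.9430811e-12 m = 3.9431 pm

Calculate Compton shift:
Δλ = λ_C(1 - cos(76°)) = 1.8393 pm

Final wavelength:
λ' = λ₀ + Δλ = 3.9431 + 1.8393 = 5.7824 pm

Final frequency:
f' = c/λ' = 299792458/5.7824138e-12 = 5.1845556e+19 Hz

Frequency shift (decrease):
Δf = f₀ - f' = 7.603e+19 - 5.1845556e+19 = 2.418e+19 Hz

(Intermediate values are shown rounded; full precision is carried through to the final answer.)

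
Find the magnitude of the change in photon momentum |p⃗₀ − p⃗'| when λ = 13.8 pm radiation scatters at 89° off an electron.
6.2555e-23 kg·m/s

Photon momentum magnitude is p = h/λ.

Initial momentum:
p₀ = h/λ = 6.6261e-34/1.3800e-11 = 4.8015e-23 kg·m/s

After scattering:
λ' = λ + Δλ = 13.8 + 2.3840 = 16.1840 pm
p' = h/λ' = 6.6261e-34/1.6184e-11 = 4.0942e-23 kg·m/s

Momentum is a vector; the scattered photon's direction makes angle θ = 89° with the incident direction. The magnitude of the vector change Δp⃗ = p⃗₀ − p⃗' is found from the law of cosines:
|Δp⃗|² = p₀² + p'² − 2p₀p'cos θ
|Δp⃗|² = (4.8015e-23)² + (4.0942e-23)² − 2·4.8015e-23·4.0942e-23·cos(89°)
|Δp⃗| = 6.2555e-23 kg·m/s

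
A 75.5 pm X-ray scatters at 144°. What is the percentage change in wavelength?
5.8136%

Calculate the Compton shift:
Δλ = λ_C(1 - cos(144°))
Δλ = 2.4263 × (1 - cos(144°))
Δλ = 2.4263 × 1.8090
Δλ = 4.3892 pm

Percentage change:
(Δλ/λ₀) × 100 = (4.3892/75.5) × 100
= 5.8136%

(Intermediate values are shown rounded; full precision is carried through to the final answer.)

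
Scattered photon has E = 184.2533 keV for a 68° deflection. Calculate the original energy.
237.9000 keV

Convert final energy to wavelength (hc ≈ 1239.842 keV·pm):
λ' = hc/E' = 1239.842 / 184.2533 = 6.7290 pm

Calculate the Compton shift:
Δλ = λ_C(1 - cos(68°))
Δλ = 2.4263 × (1 - cos(68°))
Δλ = 1.5174 pm

Initial wavelength:
λ = λ' - Δλ = 6.7290 - 1.5174 = 5.2116 pm

Initial energy:
E = hc/λ = 1239.842 / 5.2116 = 237.9000 keV

(Intermediate values are shown rounded; full precision is carried through to the final answer.)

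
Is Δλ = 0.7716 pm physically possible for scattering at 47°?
Yes, consistent

Calculate the expected shift for θ = 47°:

Δλ_expected = λ_C(1 - cos(47°))
Δλ_expected = 2.4263 × (1 - cos(47°))
Δλ_expected = 2.4263 × 0.3180
Δλ_expected = 0.7716 pm

Given shift: 0.7716 pm
Expected shift: 0.7716 pm
Difference: 0.0000 pm

The values match. This is consistent with Compton scattering at the stated angle.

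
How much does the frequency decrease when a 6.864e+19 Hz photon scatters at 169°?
3.597e+19 Hz (decrease)

Convert frequency to wavelength (c = 299792458 m/s):
λ₀ = c/f₀ = 299792458/6.864e+19 = 4.3676057e-12 m = 4.3676 pm

Calculate Compton shift:
Δλ = λ_C(1 - cos(169°)) = 4.8080 pm

Final wavelength:
λ' = λ₀ + Δλ = 4.3676 + 4.8080 = 9.1756 pm

Final frequency:
f' = c/λ' = 299792458/9.1756481e-12 = 3.2672620e+19 Hz

Frequency shift (decrease):
Δf = f₀ - f' = 6.864e+19 - 3.2672620e+19 = 3.597e+19 Hz

(Intermediate values are shown rounded; full precision is carried through to the final answer.)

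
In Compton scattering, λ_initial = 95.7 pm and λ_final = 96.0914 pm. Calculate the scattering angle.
33.00°

First find the wavelength shift:
Δλ = λ' - λ = 96.0914 - 95.7 = 0.3914 pm

Using Δλ = λ_C(1 - cos θ), with λ_C = h/(m_e·c) ≈ 2.42631024 pm:
cos θ = 1 - Δλ/λ_C
cos θ = 1 - 0.3914/2.42631024
cos θ = 0.838685

θ = arccos(0.838685)
θ = 33.00°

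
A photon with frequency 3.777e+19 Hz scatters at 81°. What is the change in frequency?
7.743e+18 Hz (decrease)

Convert frequency to wavelength (c = 299792458 m/s):
λ₀ = c/f₀ = 299792458/3.777e+19 = 7.9373169e-12 m = 7.9373 pm

Calculate Compton shift:
Δλ = λ_C(1 - cos(81°)) = 2.0468 pm

Final wavelength:
λ' = λ₀ + Δλ = 7.9373 + 2.0468 = 9.9841 pm

Final frequency:
f' = c/λ' = 299792458/9.9840686e-12 = 3.0027083e+19 Hz

Frequency shift (decrease):
Δf = f₀ - f' = 3.777e+19 - 3.0027083e+19 = 7.743e+18 Hz

(Intermediate values are shown rounded; full precision is carried through to the final answer.)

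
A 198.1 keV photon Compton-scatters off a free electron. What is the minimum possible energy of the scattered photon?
111.5840 keV (at θ = 180°)

The scattered photon has minimum energy when its wavelength is maximum, i.e., when the Compton shift Δλ = λ_C(1 − cos θ) is maximum. This occurs at θ = 180° (backscattering), giving Δλ_max = 2λ_C = 4.8526 pm.

Initial wavelength: λ₀ = hc/E₀ = 6.2587 pm
Maximum final wavelength: λ'_max = λ₀ + 2λ_C = 6.2587 + 4.8526 = 11.1113 pm
Minimum final energy: E'_min = hc/λ'_max = 111.5840 keV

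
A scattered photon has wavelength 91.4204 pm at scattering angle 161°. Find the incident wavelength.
86.7000 pm

From λ' = λ + Δλ, we have λ = λ' - Δλ

First calculate the Compton shift:
Δλ = λ_C(1 - cos θ)
Δλ = 2.4263 × (1 - cos(161°))
Δλ = 2.4263 × 1.9455
Δλ = 4.7204 pm

Initial wavelength:
λ = λ' - Δλ
λ = 91.4204 - 4.7204
λ = 86.7000 pm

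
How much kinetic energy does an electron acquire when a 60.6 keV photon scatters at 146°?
10.8017 keV

By energy conservation: K_e = E_initial - E_final

First find the scattered photon energy:
Initial wavelength: λ = hc/E = 20.4594 pm
Compton shift: Δλ = λ_C(1 - cos(146°)) = 4.4378 pm
Final wavelength: λ' = 20.4594 + 4.4378 = 24.8973 pm
Final photon energy: E' = hc/λ' = 49.7983 keV

Electron kinetic energy:
K_e = E - E' = 60.6000 - 49.7983 = 10.8017 keV

(Intermediate values are shown rounded; full precision is carried through to the final answer.)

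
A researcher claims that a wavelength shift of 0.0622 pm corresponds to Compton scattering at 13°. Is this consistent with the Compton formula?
Yes, consistent

Calculate the expected shift for θ = 13°:

Δλ_expected = λ_C(1 - cos(13°))
Δλ_expected = 2.4263 × (1 - cos(13°))
Δλ_expected = 2.4263 × 0.0256
Δλ_expected = 0.0622 pm

Given shift: 0.0622 pm
Expected shift: 0.0622 pm
Difference: 0.0000 pm

The values match. This is consistent with Compton scattering at the stated angle.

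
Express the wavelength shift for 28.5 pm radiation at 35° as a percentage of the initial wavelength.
1.5396%

Calculate the Compton shift:
Δλ = λ_C(1 - cos(35°))
Δλ = 2.4263 × (1 - cos(35°))
Δλ = 2.4263 × 0.1808
Δλ = 0.4388 pm

Percentage change:
(Δλ/λ₀) × 100 = (0.4388/28.5) × 100
= 1.5396%

(Intermediate values are shown rounded; full precision is carried through to the final answer.)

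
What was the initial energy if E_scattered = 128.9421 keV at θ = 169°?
257.9000 keV

Convert final energy to wavelength (hc ≈ 1239.842 keV·pm):
λ' = hc/E' = 1239.842 / 128.9421 = 9.6155 pm

Calculate the Compton shift:
Δλ = λ_C(1 - cos(169°))
Δλ = 2.4263 × (1 - cos(169°))
Δλ = 4.8080 pm

Initial wavelength:
λ = λ' - Δλ = 9.6155 - 4.8080 = 4.8075 pm

Initial energy:
E = hc/λ = 1239.842 / 4.8075 = 257.9000 keV

(Intermediate values are shown rounded; full precision is carried through to the final answer.)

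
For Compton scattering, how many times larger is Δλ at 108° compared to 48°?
108° produces the larger shift by a factor of 3.956

Calculate both shifts using Δλ = λ_C(1 - cos θ):

For θ₁ = 48°:
Δλ₁ = 2.4263 × (1 - cos(48°))
Δλ₁ = 2.4263 × 0.3309
Δλ₁ = 0.8028 pm

For θ₂ = 108°:
Δλ₂ = 2.4263 × (1 - cos(108°))
Δλ₂ = 2.4263 × 1.3090
Δλ₂ = 3.1761 pm

The 108° angle produces the larger shift.
Ratio: 3.1761/0.8028 = 3.956

(Intermediate values are shown rounded; full precision is carried through to the final answer.)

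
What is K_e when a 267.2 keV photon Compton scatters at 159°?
134.3350 keV

By energy conservation: K_e = E_initial - E_final

First find the scattered photon energy:
Initial wavelength: λ = hc/E = 4.6401 pm
Compton shift: Δλ = λ_C(1 - cos(159°)) = 4.6915 pm
Final wavelength: λ' = 4.6401 + 4.6915 = 9.3316 pm
Final photon energy: E' = hc/λ' = 132.8650 keV

Electron kinetic energy:
K_e = E - E' = 267.2000 - 132.8650 = 134.3350 keV

(Intermediate values are shown rounded; full precision is carried through to the final answer.)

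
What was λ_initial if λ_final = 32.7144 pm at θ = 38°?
32.2000 pm

From λ' = λ + Δλ, we have λ = λ' - Δλ

First calculate the Compton shift:
Δλ = λ_C(1 - cos θ)
Δλ = 2.4263 × (1 - cos(38°))
Δλ = 2.4263 × 0.2120
Δλ = 0.5144 pm

Initial wavelength:
λ = λ' - Δλ
λ = 32.7144 - 0.5144
λ = 32.2000 pm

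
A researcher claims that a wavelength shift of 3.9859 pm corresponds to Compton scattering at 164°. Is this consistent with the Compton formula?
No, inconsistent

Calculate the expected shift for θ = 164°:

Δλ_expected = λ_C(1 - cos(164°))
Δλ_expected = 2.4263 × (1 - cos(164°))
Δλ_expected = 2.4263 × 1.9613
Δλ_expected = 4.7586 pm

Given shift: 3.9859 pm
Expected shift: 4.7586 pm
Difference: 0.7727 pm

The values do not match. The given shift corresponds to θ ≈ 130.0°, not 164°.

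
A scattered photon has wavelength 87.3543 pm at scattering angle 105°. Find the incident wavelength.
84.3000 pm

From λ' = λ + Δλ, we have λ = λ' - Δλ

First calculate the Compton shift:
Δλ = λ_C(1 - cos θ)
Δλ = 2.4263 × (1 - cos(105°))
Δλ = 2.4263 × 1.2588
Δλ = 3.0543 pm

Initial wavelength:
λ = λ' - Δλ
λ = 87.3543 - 3.0543
λ = 84.3000 pm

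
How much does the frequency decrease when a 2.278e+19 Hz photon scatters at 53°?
1.558e+18 Hz (decrease)

Convert frequency to wavelength (c = 299792458 m/s):
λ₀ = c/f₀ = 299792458/2.278e+19 = 1.3160336e-11 m = 13.1603 pm

Calculate Compton shift:
Δλ = λ_C(1 - cos(53°)) = 0.9661 pm

Final wavelength:
λ' = λ₀ + Δλ = 13.1603 + 0.9661 = 14.1265 pm

Final frequency:
f' = c/λ' = 299792458/1.4126456e-11 = 2.1222057e+19 Hz

Frequency shift (decrease):
Δf = f₀ - f' = 2.278e+19 - 2.1222057e+19 = 1.558e+18 Hz

(Intermediate values are shown rounded; full precision is carried through to the final answer.)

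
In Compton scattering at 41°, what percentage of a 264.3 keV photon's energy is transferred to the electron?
0.1126 (or 11.26%)

Calculate initial and final photon energies:

Initial: E₀ = 264.3 keV → λ₀ = 4.6910 pm
Compton shift: Δλ = 0.5952 pm
Final wavelength: λ' = 5.2862 pm
Final energy: E' = 234.5435 keV

Fractional energy loss:
(E₀ - E')/E₀ = (264.3000 - 234.5435)/264.3000
= 29.7565/264.3000
= 0.1126
= 11.26%

(Intermediate values are shown rounded; full precision is carried through to the final answer.)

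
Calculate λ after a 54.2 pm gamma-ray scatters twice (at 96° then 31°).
57.2265 pm

Apply Compton shift twice:

First scattering at θ₁ = 96°:
Δλ₁ = λ_C(1 - cos(96°))
Δλ₁ = 2.4263 × 1.1045
Δλ₁ = 2.6799 pm

After first scattering:
λ₁ = 54.2 + 2.6799 = 56.8799 pm

Second scattering at θ₂ = 31°:
Δλ₂ = λ_C(1 - cos(31°))
Δλ₂ = 2.4263 × 0.1428
Δλ₂ = 0.3466 pm

Final wavelength:
λ₂ = 56.8799 + 0.3466 = 57.2265 pm

Total shift: Δλ_total = 2.6799 + 0.3466 = 3.0265 pm

(Intermediate values are shown rounded; full precision is carried through to the final answer.)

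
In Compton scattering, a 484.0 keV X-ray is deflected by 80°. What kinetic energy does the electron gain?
212.5003 keV

By energy conservation: K_e = E_initial - E_final

First find the scattered photon energy:
Initial wavelength: λ = hc/E = 2.5617 pm
Compton shift: Δλ = λ_C(1 - cos(80°)) = 2.0050 pm
Final wavelength: λ' = 2.5617 + 2.0050 = 4.5666 pm
Final photon energy: E' = hc/λ' = 271.4997 keV

Electron kinetic energy:
K_e = E - E' = 484.0000 - 271.4997 = 212.5003 keV

(Intermediate values are shown rounded; full precision is carried through to the final answer.)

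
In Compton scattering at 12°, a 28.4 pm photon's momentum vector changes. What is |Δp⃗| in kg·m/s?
4.8732e-24 kg·m/s

Photon momentum magnitude is p = h/λ.

Initial momentum:
p₀ = h/λ = 6.6261e-34/2.8400e-11 = 2.3331e-23 kg·m/s

After scattering:
λ' = λ + Δλ = 28.4 + 0.0530 = 28.4530 pm
p' = h/λ' = 6.6261e-34/2.8453e-11 = 2.3288e-23 kg·m/s

Momentum is a vector; the scattered photon's direction makes angle θ = 12° with the incident direction. The magnitude of the vector change Δp⃗ = p⃗₀ − p⃗' is found from the law of cosines:
|Δp⃗|² = p₀² + p'² − 2p₀p'cos θ
|Δp⃗|² = (2.3331e-23)² + (2.3288e-23)² − 2·2.3331e-23·2.3288e-23·cos(12°)
|Δp⃗| = 4.8732e-24 kg·m/s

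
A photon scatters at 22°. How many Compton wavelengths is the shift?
0.0728 λ_C

The Compton shift formula is:
Δλ = λ_C(1 - cos θ)

Dividing both sides by λ_C:
Δλ/λ_C = 1 - cos θ

For θ = 22°:
Δλ/λ_C = 1 - cos(22°)
Δλ/λ_C = 1 - 0.9272
Δλ/λ_C = 0.0728

This means the shift is 0.0728 × λ_C = 0.1767 pm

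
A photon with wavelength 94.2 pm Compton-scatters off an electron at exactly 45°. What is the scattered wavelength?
94.9106 pm

Using the Compton formula: λ' = λ + λ_C(1 − cos θ)

For θ = 45°, cos θ = √2/2 (exact) ≈ 0.7071, so:
1 − cos 45° = 1 − (√2/2) ≈ 0.2929

Δλ = λ_C × 0.2929 = 2.4263 × 0.2929 = 0.7106 pm

λ' = 94.2 + 0.7106 = 94.9106 pm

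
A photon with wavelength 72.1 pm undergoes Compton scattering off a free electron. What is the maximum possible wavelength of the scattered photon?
76.9526 pm (at θ = 180°)

The Compton shift is Δλ = λ_C(1 − cos θ).

Since cos θ ranges from −1 to 1, the factor (1 − cos θ) ranges from 0 to 2; the maximum shift occurs at θ = 180° (backscattering):
Δλ_max = 2λ_C = 2 × 2.4263 pm = 4.8526 pm

Maximum scattered wavelength:
λ'_max = λ₀ + Δλ_max = 72.1 + 4.8526 = 76.9526 pm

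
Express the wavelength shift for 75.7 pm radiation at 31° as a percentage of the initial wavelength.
0.4578%

Calculate the Compton shift:
Δλ = λ_C(1 - cos(31°))
Δλ = 2.4263 × (1 - cos(31°))
Δλ = 2.4263 × 0.1428
Δλ = 0.3466 pm

Percentage change:
(Δλ/λ₀) × 100 = (0.3466/75.7) × 100
= 0.4578%

(Intermediate values are shown rounded; full precision is carried through to the final answer.)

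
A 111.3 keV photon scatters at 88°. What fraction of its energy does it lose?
0.1737 (or 17.37%)

Calculate initial and final photon energies:

Initial: E₀ = 111.3 keV → λ₀ = 11.1396 pm
Compton shift: Δλ = 2.3416 pm
Final wavelength: λ' = 13.4813 pm
Final energy: E' = 91.9677 keV

Fractional energy loss:
(E₀ - E')/E₀ = (111.3000 - 91.9677)/111.3000
= 19.3323/111.3000
= 0.1737
= 17.37%

(Intermediate values are shown rounded; full precision is carried through to the final answer.)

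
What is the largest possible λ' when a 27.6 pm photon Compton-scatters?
32.4526 pm (at θ = 180°)

The Compton shift is Δλ = λ_C(1 − cos θ).

Since cos θ ranges from −1 to 1, the factor (1 − cos θ) ranges from 0 to 2; the maximum shift occurs at θ = 180° (backscattering):
Δλ_max = 2λ_C = 2 × 2.4263 pm = 4.8526 pm

Maximum scattered wavelength:
λ'_max = λ₀ + Δλ_max = 27.6 + 4.8526 = 32.4526 pm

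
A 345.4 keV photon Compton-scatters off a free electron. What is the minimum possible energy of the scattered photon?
146.8624 keV (at θ = 180°)

The scattered photon has minimum energy when its wavelength is maximum, i.e., when the Compton shift Δλ = λ_C(1 − cos θ) is maximum. This occurs at θ = 180° (backscattering), giving Δλ_max = 2λ_C = 4.8526 pm.

Initial wavelength: λ₀ = hc/E₀ = 3.5896 pm
Maximum final wavelength: λ'_max = λ₀ + 2λ_C = 3.5896 + 4.8526 = 8.4422 pm
Minimum final energy: E'_min = hc/λ'_max = 146.8624 keV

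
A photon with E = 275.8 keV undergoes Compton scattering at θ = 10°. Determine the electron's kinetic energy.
2.2431 keV

By energy conservation: K_e = E_initial - E_final

First find the scattered photon energy:
Initial wavelength: λ = hc/E = 4.4954 pm
Compton shift: Δλ = λ_C(1 - cos(10°)) = 0.0369 pm
Final wavelength: λ' = 4.4954 + 0.0369 = 4.5323 pm
Final photon energy: E' = hc/λ' = 273.5569 keV

Electron kinetic energy:
K_e = E - E' = 275.8000 - 273.5569 = 2.2431 keV

(Intermediate values are shown rounded; full precision is carried through to the final answer.)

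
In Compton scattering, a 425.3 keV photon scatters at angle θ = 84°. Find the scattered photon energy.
243.6840 keV

First convert energy to wavelength:
λ = hc/E, with hc ≈ 1239.842 keV·pm (i.e. 1239.842 eV·nm)

For E = 425.3 keV = 425300 eV:
λ = 1239.842 keV·pm / 425.3 keV
λ = 2.9152 pm

Calculate the Compton shift:
Δλ = λ_C(1 - cos(84°)) = 2.4263 × 0.8955
Δλ = 2.1727 pm

Final wavelength:
λ' = 2.9152 + 2.1727 = 5.0879 pm

Final energy:
E' = hc/λ' = 1239.842 / 5.0879 = 243.6840 keV

(Intermediate values are shown rounded; full precision is carried through to the final answer.)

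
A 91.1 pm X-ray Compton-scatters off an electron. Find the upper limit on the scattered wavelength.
95.9526 pm (at θ = 180°)

The Compton shift is Δλ = λ_C(1 − cos θ).

Since cos θ ranges from −1 to 1, the factor (1 − cos θ) ranges from 0 to 2; the maximum shift occurs at θ = 180° (backscattering):
Δλ_max = 2λ_C = 2 × 2.4263 pm = 4.8526 pm

Maximum scattered wavelength:
λ'_max = λ₀ + Δλ_max = 91.1 + 4.8526 = 95.9526 pm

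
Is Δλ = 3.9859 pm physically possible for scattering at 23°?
No, inconsistent

Calculate the expected shift for θ = 23°:

Δλ_expected = λ_C(1 - cos(23°))
Δλ_expected = 2.4263 × (1 - cos(23°))
Δλ_expected = 2.4263 × 0.0795
Δλ_expected = 0.1929 pm

Given shift: 3.9859 pm
Expected shift: 0.1929 pm
Difference: 3.7930 pm

The values do not match. The given shift corresponds to θ ≈ 130.0°, not 23°.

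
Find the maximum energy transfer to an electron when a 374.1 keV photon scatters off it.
222.2855 keV

Maximum energy transfer occurs at θ = 180° (backscattering).

Initial photon: E₀ = 374.1 keV → λ₀ = 3.3142 pm

Maximum Compton shift (at 180°):
Δλ_max = 2λ_C = 2 × 2.4263 = 4.8526 pm

Final wavelength:
λ' = 3.3142 + 4.8526 = 8.1668 pm

Minimum photon energy (maximum energy to electron):
E'_min = hc/λ' = 151.8145 keV

Maximum electron kinetic energy:
K_max = E₀ - E'_min = 374.1000 - 151.8145 = 222.2855 keV

(Intermediate values are shown rounded; full precision is carried through to the final answer.)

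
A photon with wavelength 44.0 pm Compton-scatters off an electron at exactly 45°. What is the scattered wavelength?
44.7106 pm

Using the Compton formula: λ' = λ + λ_C(1 − cos θ)

For θ = 45°, cos θ = √2/2 (exact) ≈ 0.7071, so:
1 − cos 45° = 1 − (√2/2) ≈ 0.2929

Δλ = λ_C × 0.2929 = 2.4263 × 0.2929 = 0.7106 pm

λ' = 44.0 + 0.7106 = 44.7106 pm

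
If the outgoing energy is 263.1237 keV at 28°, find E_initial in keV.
280.0000 keV

Convert final energy to wavelength (hc ≈ 1239.842 keV·pm):
λ' = hc/E' = 1239.842 / 263.1237 = 4.7120 pm

Calculate the Compton shift:
Δλ = λ_C(1 - cos(28°))
Δλ = 2.4263 × (1 - cos(28°))
Δλ = 0.2840 pm

Initial wavelength:
λ = λ' - Δλ = 4.7120 - 0.2840 = 4.4280 pm

Initial energy:
E = hc/λ = 1239.842 / 4.4280 = 280.0000 keV

(Intermediate values are shown rounded; full precision is carried through to the final answer.)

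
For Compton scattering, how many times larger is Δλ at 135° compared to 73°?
135° produces the larger shift by a factor of 2.412

Calculate both shifts using Δλ = λ_C(1 - cos θ):

For θ₁ = 73°:
Δλ₁ = 2.4263 × (1 - cos(73°))
Δλ₁ = 2.4263 × 0.7076
Δλ₁ = 1.7169 pm

For θ₂ = 135°:
Δλ₂ = 2.4263 × (1 - cos(135°))
Δλ₂ = 2.4263 × 1.7071
Δλ₂ = 4.1420 pm

The 135° angle produces the larger shift.
Ratio: 4.1420/1.7169 = 2.412

(Intermediate values are shown rounded; full precision is carried through to the final answer.)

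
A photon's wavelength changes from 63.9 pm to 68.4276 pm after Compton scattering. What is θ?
150.00°

First find the wavelength shift:
Δλ = λ' - λ = 68.4276 - 63.9 = 4.5276 pm

Using Δλ = λ_C(1 - cos θ), with λ_C = h/(m_e·c) ≈ 2.42631024 pm:
cos θ = 1 - Δλ/λ_C
cos θ = 1 - 4.5276/2.42631024
cos θ = -0.866043

θ = arccos(-0.866043)
θ = 150.00°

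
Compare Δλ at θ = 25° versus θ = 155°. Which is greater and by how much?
155° produces the larger shift by a factor of 20.346

Calculate both shifts using Δλ = λ_C(1 - cos θ):

For θ₁ = 25°:
Δλ₁ = 2.4263 × (1 - cos(25°))
Δλ₁ = 2.4263 × 0.0937
Δλ₁ = 0.2273 pm

For θ₂ = 155°:
Δλ₂ = 2.4263 × (1 - cos(155°))
Δλ₂ = 2.4263 × 1.9063
Δλ₂ = 4.6253 pm

The 155° angle produces the larger shift.
Ratio: 4.6253/0.2273 = 20.346

(Intermediate values are shown rounded; full precision is carried through to the final answer.)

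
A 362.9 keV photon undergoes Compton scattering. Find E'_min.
149.9367 keV (at θ = 180°)

The scattered photon has minimum energy when its wavelength is maximum, i.e., when the Compton shift Δλ = λ_C(1 − cos θ) is maximum. This occurs at θ = 180° (backscattering), giving Δλ_max = 2λ_C = 4.8526 pm.

Initial wavelength: λ₀ = hc/E₀ = 3.4165 pm
Maximum final wavelength: λ'_max = λ₀ + 2λ_C = 3.4165 + 4.8526 = 8.2691 pm
Minimum final energy: E'_min = hc/λ'_max = 149.9367 keV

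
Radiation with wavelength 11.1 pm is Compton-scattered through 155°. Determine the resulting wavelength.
15.7253 pm

Using the Compton scattering formula:
λ' = λ + Δλ = λ + λ_C(1 - cos θ)

Given:
- Initial wavelength λ = 11.1 pm
- Scattering angle θ = 155°
- Compton wavelength λ_C ≈ 2.4263 pm

Calculate the shift:
Δλ = 2.4263 × (1 - cos(155°))
Δλ = 2.4263 × 1.9063
Δλ = 4.6253 pm

Final wavelength:
λ' = 11.1 + 4.6253 = 15.7253 pm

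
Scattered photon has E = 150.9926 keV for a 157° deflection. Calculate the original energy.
349.1002 keV

Convert final energy to wavelength (hc ≈ 1239.842 keV·pm):
λ' = hc/E' = 1239.842 / 150.9926 = 8.2113 pm

Calculate the Compton shift:
Δλ = λ_C(1 - cos(157°))
Δλ = 2.4263 × (1 - cos(157°))
Δλ = 4.6597 pm

Initial wavelength:
λ = λ' - Δλ = 8.2113 - 4.6597 = 3.5515 pm

Initial energy:
E = hc/λ = 1239.842 / 3.5515 = 349.1002 keV

(Intermediate values are shown rounded; full precision is carried through to the final answer.)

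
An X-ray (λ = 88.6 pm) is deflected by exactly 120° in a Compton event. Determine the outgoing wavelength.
92.2395 pm

Using the Compton formula: λ' = λ + λ_C(1 − cos θ)

For θ = 120°, cos θ = -1/2 (exact) = -0.5000, so:
1 − cos 120° = 1 − (-1/2) = 1.5000

Δλ = λ_C × 1.5000 = 2.4263 × 1.5000 = 3.6395 pm

λ' = 88.6 + 3.6395 = 92.2395 pm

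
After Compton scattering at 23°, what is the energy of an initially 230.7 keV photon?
222.7071 keV

First convert energy to wavelength:
λ = hc/E, with hc ≈ 1239.842 keV·pm (i.e. 1239.842 eV·nm)

For E = 230.7 keV = 230700 eV:
λ = 1239.842 keV·pm / 230.7 keV
λ = 5.3743 pm

Calculate the Compton shift:
Δλ = λ_C(1 - cos(23°)) = 2.4263 × 0.0795
Δλ = 0.1929 pm

Final wavelength:
λ' = 5.3743 + 0.1929 = 5.5671 pm

Final energy:
E' = hc/λ' = 1239.842 / 5.5671 = 222.7071 keV

(Intermediate values are shown rounded; full precision is carried through to the final answer.)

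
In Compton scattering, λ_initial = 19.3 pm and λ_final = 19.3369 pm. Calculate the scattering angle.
10.01°

First find the wavelength shift:
Δλ = λ' - λ = 19.3369 - 19.3 = 0.0369 pm

Using Δλ = λ_C(1 - cos θ), with λ_C = h/(m_e·c) ≈ 2.42631024 pm:
cos θ = 1 - Δλ/λ_C
cos θ = 1 - 0.0369/2.42631024
cos θ = 0.984792

θ = arccos(0.984792)
θ = 10.01°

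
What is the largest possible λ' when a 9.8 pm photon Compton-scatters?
14.6526 pm (at θ = 180°)

The Compton shift is Δλ = λ_C(1 − cos θ).

Since cos θ ranges from −1 to 1, the factor (1 − cos θ) ranges from 0 to 2; the maximum shift occurs at θ = 180° (backscattering):
Δλ_max = 2λ_C = 2 × 2.4263 pm = 4.8526 pm

Maximum scattered wavelength:
λ'_max = λ₀ + Δλ_max = 9.8 + 4.8526 = 14.6526 pm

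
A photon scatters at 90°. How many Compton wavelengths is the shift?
1.0000 λ_C

The Compton shift formula is:
Δλ = λ_C(1 - cos θ)

Dividing both sides by λ_C:
Δλ/λ_C = 1 - cos θ

For θ = 90°:
Δλ/λ_C = 1 - cos(90°)
Δλ/λ_C = 1 - 0.0000
Δλ/λ_C = 1.0000

This means the shift is 1.0000 × λ_C = 2.4263 pm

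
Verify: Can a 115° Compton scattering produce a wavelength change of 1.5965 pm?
No, inconsistent

Calculate the expected shift for θ = 115°:

Δλ_expected = λ_C(1 - cos(115°))
Δλ_expected = 2.4263 × (1 - cos(115°))
Δλ_expected = 2.4263 × 1.4226
Δλ_expected = 3.4517 pm

Given shift: 1.5965 pm
Expected shift: 3.4517 pm
Difference: 1.8552 pm

The values do not match. The given shift corresponds to θ ≈ 70.0°, not 115°.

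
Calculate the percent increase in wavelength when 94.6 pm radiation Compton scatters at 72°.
1.7722%

Calculate the Compton shift:
Δλ = λ_C(1 - cos(72°))
Δλ = 2.4263 × (1 - cos(72°))
Δλ = 2.4263 × 0.6910
Δλ = 1.6765 pm

Percentage change:
(Δλ/λ₀) × 100 = (1.6765/94.6) × 100
= 1.7722%

(Intermediate values are shown rounded; full precision is carried through to the final answer.)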